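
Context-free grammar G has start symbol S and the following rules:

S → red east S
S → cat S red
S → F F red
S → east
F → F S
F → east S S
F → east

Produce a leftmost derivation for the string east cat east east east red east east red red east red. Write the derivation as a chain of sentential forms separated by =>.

S => F F red   [S → F F red]
F F red => F S F red   [F → F S]
F S F red => east S F red   [F → east]
east S F red => east cat S red F red   [S → cat S red]
east cat S red F red => east cat F F red red F red   [S → F F red]
east cat F F red red F red => east cat east S S F red red F red   [F → east S S]
east cat east S S F red red F red => east cat east F F red S F red red F red   [S → F F red]
east cat east F F red S F red red F red => east cat east east F red S F red red F red   [F → east]
east cat east east F red S F red red F red => east cat east east east red S F red red F red   [F → east]
east cat east east east red S F red red F red => east cat east east east red east F red red F red   [S → east]
east cat east east east red east F red red F red => east cat east east east red east east red red F red   [F → east]
east cat east east east red east east red red F red => east cat east east east red east east red red east red   [F → east]

S => F F red => F S F red => east S F red => east cat S red F red => east cat F F red red F red => east cat east S S F red red F red => east cat east F F red S F red red F red => east cat east east F red S F red red F red => east cat east east east red S F red red F red => east cat east east east red east F red red F red => east cat east east east red east east red red F red => east cat east east east red east east red red east red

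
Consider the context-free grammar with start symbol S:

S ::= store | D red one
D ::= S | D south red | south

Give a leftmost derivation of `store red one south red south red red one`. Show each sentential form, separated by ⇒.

S ⇒ D red one ⇒ D south red red one ⇒ D south red south red red one ⇒ S south red south red red one ⇒ D red one south red south red red one ⇒ S red one south red south red red one ⇒ store red one south red south red red one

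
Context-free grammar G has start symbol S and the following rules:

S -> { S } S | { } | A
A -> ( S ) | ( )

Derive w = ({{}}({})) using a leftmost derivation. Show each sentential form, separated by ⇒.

S ⇒ A ⇒ (S) ⇒ ({S}S) ⇒ ({{}}S) ⇒ ({{}}A) ⇒ ({{}}(S)) ⇒ ({{}}({}))

S ⇒ A   [S -> A]
A ⇒ (S)   [A -> ( S )]
(S) ⇒ ({S}S)   [S -> { S } S]
({S}S) ⇒ ({{}}S)   [S -> { }]
({{}}S) ⇒ ({{}}A)   [S -> A]
({{}}A) ⇒ ({{}}(S))   [A -> ( S )]
({{}}(S)) ⇒ ({{}}({}))   [S -> { }]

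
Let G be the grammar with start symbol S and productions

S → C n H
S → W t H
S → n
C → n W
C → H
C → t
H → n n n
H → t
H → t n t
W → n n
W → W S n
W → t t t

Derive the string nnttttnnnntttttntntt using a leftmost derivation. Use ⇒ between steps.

S ⇒ WtH ⇒ WSntH ⇒ WSnSntH ⇒ nnSnSntH ⇒ nnWtHnSntH ⇒ nnttttHnSntH ⇒ nnttttnnnnSntH ⇒ nnttttnnnnWtHntH ⇒ nnttttnnnnttttHntH ⇒ nnttttnnnntttttntntH ⇒ nnttttnnnntttttntntt

S ⇒ WtH   [S → W t H]
WtH ⇒ WSntH   [W → W S n]
WSntH ⇒ WSnSntH   [W → W S n]
WSnSntH ⇒ nnSnSntH   [W → n n]
nnSnSntH ⇒ nnWtHnSntH   [S → W t H]
nnWtHnSntH ⇒ nnttttHnSntH   [W → t t t]
nnttttHnSntH ⇒ nnttttnnnnSntH   [H → n n n]
nnttttnnnnSntH ⇒ nnttttnnnnWtHntH   [S → W t H]
nnttttnnnnWtHntH ⇒ nnttttnnnnttttHntH   [W → t t t]
nnttttnnnnttttHntH ⇒ nnttttnnnntttttntntH   [H → t n t]
nnttttnnnntttttntntH ⇒ nnttttnnnntttttntntt   [H → t]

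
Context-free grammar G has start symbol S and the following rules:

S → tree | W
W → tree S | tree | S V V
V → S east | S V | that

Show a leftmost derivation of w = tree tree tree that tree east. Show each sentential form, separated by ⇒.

S ⇒ W ⇒ S V V ⇒ W V V ⇒ tree V V ⇒ tree S V V ⇒ tree tree V V ⇒ tree tree S V V ⇒ tree tree tree V V ⇒ tree tree tree that V ⇒ tree tree tree that S east ⇒ tree tree tree that W east ⇒ tree tree tree that tree east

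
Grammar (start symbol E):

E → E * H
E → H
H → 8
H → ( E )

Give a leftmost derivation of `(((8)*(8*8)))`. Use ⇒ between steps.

E ⇒ H ⇒ (E) ⇒ (H) ⇒ ((E)) ⇒ ((E*H)) ⇒ ((H*H)) ⇒ (((E)*H)) ⇒ (((H)*H)) ⇒ (((8)*H)) ⇒ (((8)*(E))) ⇒ (((8)*(E*H))) ⇒ (((8)*(H*H))) ⇒ (((8)*(8*H))) ⇒ (((8)*(8*8)))

E ⇒ H   [E → H]
H ⇒ (E)   [H → ( E )]
(E) ⇒ (H)   [E → H]
(H) ⇒ ((E))   [H → ( E )]
((E)) ⇒ ((E*H))   [E → E * H]
((E*H)) ⇒ ((H*H))   [E → H]
((H*H)) ⇒ (((E)*H))   [H → ( E )]
(((E)*H)) ⇒ (((H)*H))   [E → H]
(((H)*H)) ⇒ (((8)*H))   [H → 8]
(((8)*H)) ⇒ (((8)*(E)))   [H → ( E )]
(((8)*(E))) ⇒ (((8)*(E*H)))   [E → E * H]
(((8)*(E*H))) ⇒ (((8)*(H*H)))   [E → H]
(((8)*(H*H))) ⇒ (((8)*(8*H)))   [H → 8]
(((8)*(8*H))) ⇒ (((8)*(8*8)))   [H → 8]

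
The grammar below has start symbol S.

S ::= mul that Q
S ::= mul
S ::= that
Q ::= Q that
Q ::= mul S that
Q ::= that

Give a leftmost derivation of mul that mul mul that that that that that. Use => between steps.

S => mul that Q   [S ::= mul that Q]
mul that Q => mul that mul S that   [Q ::= mul S that]
mul that mul S that => mul that mul mul that Q that   [S ::= mul that Q]
mul that mul mul that Q that => mul that mul mul that Q that that   [Q ::= Q that]
mul that mul mul that Q that that => mul that mul mul that Q that that that   [Q ::= Q that]
mul that mul mul that Q that that that => mul that mul mul that that that that that   [Q ::= that]

S => mul that Q => mul that mul S that => mul that mul mul that Q that => mul that mul mul that Q that that => mul that mul mul that Q that that that => mul that mul mul that that that that that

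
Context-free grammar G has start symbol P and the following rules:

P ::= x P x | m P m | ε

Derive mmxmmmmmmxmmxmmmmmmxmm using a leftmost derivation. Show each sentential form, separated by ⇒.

P ⇒ mPm   [P ::= m P m]
mPm ⇒ mmPmm   [P ::= m P m]
mmPmm ⇒ mmxPxmm   [P ::= x P x]
mmxPxmm ⇒ mmxmPmxmm   [P ::= m P m]
mmxmPmxmm ⇒ mmxmmPmmxmm   [P ::= m P m]
mmxmmPmmxmm ⇒ mmxmmmPmmmxmm   [P ::= m P m]
mmxmmmPmmmxmm ⇒ mmxmmmmPmmmmxmm   [P ::= m P m]
mmxmmmmPmmmmxmm ⇒ mmxmmmmmPmmmmmxmm   [P ::= m P m]
mmxmmmmmPmmmmmxmm ⇒ mmxmmmmmmPmmmmmmxmm   [P ::= m P m]
mmxmmmmmmPmmmmmmxmm ⇒ mmxmmmmmmxPxmmmmmmxmm   [P ::= x P x]
mmxmmmmmmxPxmmmmmmxmm ⇒ mmxmmmmmmxmPmxmmmmmmxmm   [P ::= m P m]
mmxmmmmmmxmPmxmmmmmmxmm ⇒ mmxmmmmmmxmmxmmmmmmxmm   [P ::= ε]

P ⇒ mPm ⇒ mmPmm ⇒ mmxPxmm ⇒ mmxmPmxmm ⇒ mmxmmPmmxmm ⇒ mmxmmmPmmmxmm ⇒ mmxmmmmPmmmmxmm ⇒ mmxmmmmmPmmmmmxmm ⇒ mmxmmmmmmPmmmmmmxmm ⇒ mmxmmmmmmxPxmmmmmmxmm ⇒ mmxmmmmmmxmPmxmmmmmmxmm ⇒ mmxmmmmmmxmmxmmmmmmxmm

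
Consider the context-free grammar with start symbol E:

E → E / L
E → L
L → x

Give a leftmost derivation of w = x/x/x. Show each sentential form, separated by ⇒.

E⇒E/L⇒E/L/L⇒L/L/L⇒x/L/L⇒x/x/L⇒x/x/x

E ⇒ E/L   [E → E / L]
E/L ⇒ E/L/L   [E → E / L]
E/L/L ⇒ L/L/L   [E → L]
L/L/L ⇒ x/L/L   [L → x]
x/L/L ⇒ x/x/L   [L → x]
x/x/L ⇒ x/x/x   [L → x]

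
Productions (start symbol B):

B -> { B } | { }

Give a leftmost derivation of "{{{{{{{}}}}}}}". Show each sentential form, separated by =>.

B => {B} => {{B}} => {{{B}}} => {{{{B}}}} => {{{{{B}}}}} => {{{{{{B}}}}}} => {{{{{{{}}}}}}}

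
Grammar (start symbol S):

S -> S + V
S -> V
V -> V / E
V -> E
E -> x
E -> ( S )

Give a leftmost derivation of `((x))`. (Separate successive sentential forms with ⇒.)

S ⇒ V ⇒ E ⇒ (S) ⇒ (V) ⇒ (E) ⇒ ((S)) ⇒ ((V)) ⇒ ((E)) ⇒ ((x))

S ⇒ V   [S -> V]
V ⇒ E   [V -> E]
E ⇒ (S)   [E -> ( S )]
(S) ⇒ (V)   [S -> V]
(V) ⇒ (E)   [V -> E]
(E) ⇒ ((S))   [E -> ( S )]
((S)) ⇒ ((V))   [S -> V]
((V)) ⇒ ((E))   [V -> E]
((E)) ⇒ ((x))   [E -> x]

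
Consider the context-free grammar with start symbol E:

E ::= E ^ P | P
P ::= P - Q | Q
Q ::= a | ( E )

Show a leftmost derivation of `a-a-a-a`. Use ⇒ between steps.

E ⇒ P   [E ::= P]
P ⇒ P-Q   [P ::= P - Q]
P-Q ⇒ P-Q-Q   [P ::= P - Q]
P-Q-Q ⇒ P-Q-Q-Q   [P ::= P - Q]
P-Q-Q-Q ⇒ Q-Q-Q-Q   [P ::= Q]
Q-Q-Q-Q ⇒ a-Q-Q-Q   [Q ::= a]
a-Q-Q-Q ⇒ a-a-Q-Q   [Q ::= a]
a-a-Q-Q ⇒ a-a-a-Q   [Q ::= a]
a-a-a-Q ⇒ a-a-a-a   [Q ::= a]

E ⇒ P ⇒ P-Q ⇒ P-Q-Q ⇒ P-Q-Q-Q ⇒ Q-Q-Q-Q ⇒ a-Q-Q-Q ⇒ a-a-Q-Q ⇒ a-a-a-Q ⇒ a-a-a-a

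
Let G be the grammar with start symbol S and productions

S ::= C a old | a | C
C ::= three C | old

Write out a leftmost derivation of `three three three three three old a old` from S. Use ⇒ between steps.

S ⇒ C a old ⇒ three C a old ⇒ three three C a old ⇒ three three three C a old ⇒ three three three three C a old ⇒ three three three three three C a old ⇒ three three three three three old a old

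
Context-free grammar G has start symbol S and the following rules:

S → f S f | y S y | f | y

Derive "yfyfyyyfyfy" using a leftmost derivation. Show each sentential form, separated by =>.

S => ySy => yfSfy => yfySyfy => yfyfSfyfy => yfyfySyfyfy => yfyfyyyfyfy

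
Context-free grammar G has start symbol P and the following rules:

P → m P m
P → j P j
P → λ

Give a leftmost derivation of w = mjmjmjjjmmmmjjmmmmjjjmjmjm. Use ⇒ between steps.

P ⇒ mPm   [P → m P m]
mPm ⇒ mjPjm   [P → j P j]
mjPjm ⇒ mjmPmjm   [P → m P m]
mjmPmjm ⇒ mjmjPjmjm   [P → j P j]
mjmjPjmjm ⇒ mjmjmPmjmjm   [P → m P m]
mjmjmPmjmjm ⇒ mjmjmjPjmjmjm   [P → j P j]
mjmjmjPjmjmjm ⇒ mjmjmjjPjjmjmjm   [P → j P j]
mjmjmjjPjjmjmjm ⇒ mjmjmjjjPjjjmjmjm   [P → j P j]
mjmjmjjjPjjjmjmjm ⇒ mjmjmjjjmPmjjjmjmjm   [P → m P m]
mjmjmjjjmPmjjjmjmjm ⇒ mjmjmjjjmmPmmjjjmjmjm   [P → m P m]
mjmjmjjjmmPmmjjjmjmjm ⇒ mjmjmjjjmmmPmmmjjjmjmjm   [P → m P m]
mjmjmjjjmmmPmmmjjjmjmjm ⇒ mjmjmjjjmmmmPmmmmjjjmjmjm   [P → m P m]
mjmjmjjjmmmmPmmmmjjjmjmjm ⇒ mjmjmjjjmmmmjPjmmmmjjjmjmjm   [P → j P j]
mjmjmjjjmmmmjPjmmmmjjjmjmjm ⇒ mjmjmjjjmmmmjjmmmmjjjmjmjm   [P → λ]

P ⇒ mPm ⇒ mjPjm ⇒ mjmPmjm ⇒ mjmjPjmjm ⇒ mjmjmPmjmjm ⇒ mjmjmjPjmjmjm ⇒ mjmjmjjPjjmjmjm ⇒ mjmjmjjjPjjjmjmjm ⇒ mjmjmjjjmPmjjjmjmjm ⇒ mjmjmjjjmmPmmjjjmjmjm ⇒ mjmjmjjjmmmPmmmjjjmjmjm ⇒ mjmjmjjjmmmmPmmmmjjjmjmjm ⇒ mjmjmjjjmmmmjPjmmmmjjjmjmjm ⇒ mjmjmjjjmmmmjjmmmmjjjmjmjm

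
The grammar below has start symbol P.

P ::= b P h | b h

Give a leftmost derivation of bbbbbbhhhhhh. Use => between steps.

P=>bPh=>bbPhh=>bbbPhhh=>bbbbPhhhh=>bbbbbPhhhhh=>bbbbbbhhhhhh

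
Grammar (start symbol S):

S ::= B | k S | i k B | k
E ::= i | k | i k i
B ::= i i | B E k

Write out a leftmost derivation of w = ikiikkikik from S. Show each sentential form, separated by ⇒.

S ⇒ ikB ⇒ ikBEk ⇒ ikBEkEk ⇒ ikiiEkEk ⇒ ikiikkEk ⇒ ikiikkikik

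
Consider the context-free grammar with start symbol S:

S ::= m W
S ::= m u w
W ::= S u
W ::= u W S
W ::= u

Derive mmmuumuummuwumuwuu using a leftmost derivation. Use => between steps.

S => mW => mSu => mmWu => mmSuu => mmmWuu => mmmuWSuu => mmmuuWSSuu => mmmuuSuSSuu => mmmuumWuSSuu => mmmuumuuSSuu => mmmuumuumWSuu => mmmuumuumSuSuu => mmmuumuummuwuSuu => mmmuumuummuwumuwuu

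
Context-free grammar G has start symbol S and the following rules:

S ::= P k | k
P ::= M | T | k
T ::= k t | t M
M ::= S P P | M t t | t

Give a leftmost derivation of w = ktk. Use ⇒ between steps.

S⇒Pk⇒Tk⇒ktk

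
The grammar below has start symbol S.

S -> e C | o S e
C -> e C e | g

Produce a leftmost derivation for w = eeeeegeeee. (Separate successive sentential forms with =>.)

S => eC => eeCe => eeeCee => eeeeCeee => eeeeeCeeee => eeeeegeeee

S => eC   [S -> e C]
eC => eeCe   [C -> e C e]
eeCe => eeeCee   [C -> e C e]
eeeCee => eeeeCeee   [C -> e C e]
eeeeCeee => eeeeeCeeee   [C -> e C e]
eeeeeCeeee => eeeeegeeee   [C -> g]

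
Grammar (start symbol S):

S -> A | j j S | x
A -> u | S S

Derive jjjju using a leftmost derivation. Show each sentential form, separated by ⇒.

S ⇒ jjS   [S -> j j S]
jjS ⇒ jjjjS   [S -> j j S]
jjjjS ⇒ jjjjA   [S -> A]
jjjjA ⇒ jjjju   [A -> u]

S ⇒ jjS ⇒ jjjjS ⇒ jjjjA ⇒ jjjju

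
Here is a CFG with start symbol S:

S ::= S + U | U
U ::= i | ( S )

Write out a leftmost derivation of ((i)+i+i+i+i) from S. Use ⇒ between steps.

S ⇒ U ⇒ (S) ⇒ (S+U) ⇒ (S+U+U) ⇒ (S+U+U+U) ⇒ (S+U+U+U+U) ⇒ (U+U+U+U+U) ⇒ ((S)+U+U+U+U) ⇒ ((U)+U+U+U+U) ⇒ ((i)+U+U+U+U) ⇒ ((i)+i+U+U+U) ⇒ ((i)+i+i+U+U) ⇒ ((i)+i+i+i+U) ⇒ ((i)+i+i+i+i)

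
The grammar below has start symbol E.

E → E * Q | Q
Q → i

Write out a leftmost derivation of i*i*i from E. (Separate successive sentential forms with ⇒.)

E ⇒ E*Q ⇒ E*Q*Q ⇒ Q*Q*Q ⇒ i*Q*Q ⇒ i*i*Q ⇒ i*i*i

E ⇒ E*Q   [E → E * Q]
E*Q ⇒ E*Q*Q   [E → E * Q]
E*Q*Q ⇒ Q*Q*Q   [E → Q]
Q*Q*Q ⇒ i*Q*Q   [Q → i]
i*Q*Q ⇒ i*i*Q   [Q → i]
i*i*Q ⇒ i*i*i   [Q → i]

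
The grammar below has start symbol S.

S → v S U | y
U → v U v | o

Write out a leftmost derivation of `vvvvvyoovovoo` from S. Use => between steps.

S => vSU   [S → v S U]
vSU => vvSUU   [S → v S U]
vvSUU => vvvSUUU   [S → v S U]
vvvSUUU => vvvvSUUUU   [S → v S U]
vvvvSUUUU => vvvvvSUUUUU   [S → v S U]
vvvvvSUUUUU => vvvvvyUUUUU   [S → y]
vvvvvyUUUUU => vvvvvyoUUUU   [U → o]
vvvvvyoUUUU => vvvvvyooUUU   [U → o]
vvvvvyooUUU => vvvvvyoovUvUU   [U → v U v]
vvvvvyoovUvUU => vvvvvyoovovUU   [U → o]
vvvvvyoovovUU => vvvvvyoovovoU   [U → o]
vvvvvyoovovoU => vvvvvyoovovoo   [U → o]

S => vSU => vvSUU => vvvSUUU => vvvvSUUUU => vvvvvSUUUUU => vvvvvyUUUUU => vvvvvyoUUUU => vvvvvyooUUU => vvvvvyoovUvUU => vvvvvyoovovUU => vvvvvyoovovoU => vvvvvyoovovoo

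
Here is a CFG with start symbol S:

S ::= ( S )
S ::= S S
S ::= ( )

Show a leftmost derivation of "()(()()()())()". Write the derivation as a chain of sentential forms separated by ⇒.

S ⇒ SS ⇒ SSS ⇒ ()SS ⇒ ()(S)S ⇒ ()(SS)S ⇒ ()(()S)S ⇒ ()(()SS)S ⇒ ()(()()S)S ⇒ ()(()()SS)S ⇒ ()(()()()S)S ⇒ ()(()()()())S ⇒ ()(()()()())()

S ⇒ SS   [S ::= S S]
SS ⇒ SSS   [S ::= S S]
SSS ⇒ ()SS   [S ::= ( )]
()SS ⇒ ()(S)S   [S ::= ( S )]
()(S)S ⇒ ()(SS)S   [S ::= S S]
()(SS)S ⇒ ()(()S)S   [S ::= ( )]
()(()S)S ⇒ ()(()SS)S   [S ::= S S]
()(()SS)S ⇒ ()(()()S)S   [S ::= ( )]
()(()()S)S ⇒ ()(()()SS)S   [S ::= S S]
()(()()SS)S ⇒ ()(()()()S)S   [S ::= ( )]
()(()()()S)S ⇒ ()(()()()())S   [S ::= ( )]
()(()()()())S ⇒ ()(()()()())()   [S ::= ( )]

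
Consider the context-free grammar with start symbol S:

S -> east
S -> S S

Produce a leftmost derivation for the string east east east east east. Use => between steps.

S => S S => S S S => S S S S => S S S S S => east S S S S => east east S S S => east east east S S => east east east east S => east east east east east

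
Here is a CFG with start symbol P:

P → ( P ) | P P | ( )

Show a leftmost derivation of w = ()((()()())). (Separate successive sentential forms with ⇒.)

P⇒PP⇒()P⇒()(P)⇒()((P))⇒()((PP))⇒()((PPP))⇒()((()PP))⇒()((()()P))⇒()((()()()))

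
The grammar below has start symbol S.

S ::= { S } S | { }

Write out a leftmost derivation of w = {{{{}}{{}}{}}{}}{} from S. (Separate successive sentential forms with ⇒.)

S⇒{S}S⇒{{S}S}S⇒{{{S}S}S}S⇒{{{{}}S}S}S⇒{{{{}}{S}S}S}S⇒{{{{}}{{}}S}S}S⇒{{{{}}{{}}{}}S}S⇒{{{{}}{{}}{}}{}}S⇒{{{{}}{{}}{}}{}}{}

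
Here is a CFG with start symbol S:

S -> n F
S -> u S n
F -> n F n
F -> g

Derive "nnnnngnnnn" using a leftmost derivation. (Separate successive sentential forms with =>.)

S => nF => nnFn => nnnFnn => nnnnFnnn => nnnnnFnnnn => nnnnngnnnn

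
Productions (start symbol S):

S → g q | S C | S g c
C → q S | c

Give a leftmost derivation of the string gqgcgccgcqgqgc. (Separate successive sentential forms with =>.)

S=>Sgc=>SCgc=>SgcCgc=>SCgcCgc=>SgcCgcCgc=>SgcgcCgcCgc=>gqgcgcCgcCgc=>gqgcgccgcCgc=>gqgcgccgcqSgc=>gqgcgccgcqgqgc

S => Sgc   [S → S g c]
Sgc => SCgc   [S → S C]
SCgc => SgcCgc   [S → S g c]
SgcCgc => SCgcCgc   [S → S C]
SCgcCgc => SgcCgcCgc   [S → S g c]
SgcCgcCgc => SgcgcCgcCgc   [S → S g c]
SgcgcCgcCgc => gqgcgcCgcCgc   [S → g q]
gqgcgcCgcCgc => gqgcgccgcCgc   [C → c]
gqgcgccgcCgc => gqgcgccgcqSgc   [C → q S]
gqgcgccgcqSgc => gqgcgccgcqgqgc   [S → g q]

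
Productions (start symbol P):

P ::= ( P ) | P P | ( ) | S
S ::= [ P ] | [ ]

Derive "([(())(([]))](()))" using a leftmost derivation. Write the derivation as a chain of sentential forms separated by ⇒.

P ⇒ (P) ⇒ (PP) ⇒ (SP) ⇒ ([P]P) ⇒ ([PP]P) ⇒ ([(P)P]P) ⇒ ([(())P]P) ⇒ ([(())(P)]P) ⇒ ([(())((P))]P) ⇒ ([(())((S))]P) ⇒ ([(())(([]))]P) ⇒ ([(())(([]))](P)) ⇒ ([(())(([]))](()))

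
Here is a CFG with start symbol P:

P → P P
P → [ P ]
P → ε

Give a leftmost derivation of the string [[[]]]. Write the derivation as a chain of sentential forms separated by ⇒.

P⇒[P]⇒[PP]⇒[[P]P]⇒[[[P]]P]⇒[[[]]P]⇒[[[]]]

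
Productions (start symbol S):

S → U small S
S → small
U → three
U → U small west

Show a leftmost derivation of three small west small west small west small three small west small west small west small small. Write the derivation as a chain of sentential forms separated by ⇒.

S ⇒ U small S ⇒ U small west small S ⇒ U small west small west small S ⇒ U small west small west small west small S ⇒ three small west small west small west small S ⇒ three small west small west small west small U small S ⇒ three small west small west small west small U small west small S ⇒ three small west small west small west small U small west small west small S ⇒ three small west small west small west small U small west small west small west small S ⇒ three small west small west small west small three small west small west small west small S ⇒ three small west small west small west small three small west small west small west small small

S ⇒ U small S   [S → U small S]
U small S ⇒ U small west small S   [U → U small west]
U small west small S ⇒ U small west small west small S   [U → U small west]
U small west small west small S ⇒ U small west small west small west small S   [U → U small west]
U small west small west small west small S ⇒ three small west small west small west small S   [U → three]
three small west small west small west small S ⇒ three small west small west small west small U small S   [S → U small S]
three small west small west small west small U small S ⇒ three small west small west small west small U small west small S   [U → U small west]
three small west small west small west small U small west small S ⇒ three small west small west small west small U small west small west small S   [U → U small west]
three small west small west small west small U small west small west small S ⇒ three small west small west small west small U small west small west small west small S   [U → U small west]
three small west small west small west small U small west small west small west small S ⇒ three small west small west small west small three small west small west small west small S   [U → three]
three small west small west small west small three small west small west small west small S ⇒ three small west small west small west small three small west small west small west small small   [S → small]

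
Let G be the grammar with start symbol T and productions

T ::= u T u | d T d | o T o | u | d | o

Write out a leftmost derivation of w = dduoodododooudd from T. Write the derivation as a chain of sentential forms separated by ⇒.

T⇒dTd⇒ddTdd⇒dduTudd⇒dduoToudd⇒dduooTooudd⇒dduoodTdooudd⇒dduoodoTodooudd⇒dduoodododooudd

T ⇒ dTd   [T ::= d T d]
dTd ⇒ ddTdd   [T ::= d T d]
ddTdd ⇒ dduTudd   [T ::= u T u]
dduTudd ⇒ dduoToudd   [T ::= o T o]
dduoToudd ⇒ dduooTooudd   [T ::= o T o]
dduooTooudd ⇒ dduoodTdooudd   [T ::= d T d]
dduoodTdooudd ⇒ dduoodoTodooudd   [T ::= o T o]
dduoodoTodooudd ⇒ dduoodododooudd   [T ::= d]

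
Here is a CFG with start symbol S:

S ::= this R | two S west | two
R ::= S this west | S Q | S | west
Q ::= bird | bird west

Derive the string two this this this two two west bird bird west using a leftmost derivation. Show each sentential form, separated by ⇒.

S ⇒ two S west ⇒ two this R west ⇒ two this S Q west ⇒ two this this R Q west ⇒ two this this S Q west ⇒ two this this this R Q west ⇒ two this this this S Q Q west ⇒ two this this this two S west Q Q west ⇒ two this this this two two west Q Q west ⇒ two this this this two two west bird Q west ⇒ two this this this two two west bird bird west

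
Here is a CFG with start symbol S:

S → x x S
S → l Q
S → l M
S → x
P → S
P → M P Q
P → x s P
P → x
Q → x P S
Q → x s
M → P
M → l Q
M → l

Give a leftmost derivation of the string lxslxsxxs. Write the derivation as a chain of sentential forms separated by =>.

S => lM   [S → l M]
lM => lP   [M → P]
lP => lxsP   [P → x s P]
lxsP => lxsMPQ   [P → M P Q]
lxsMPQ => lxslQPQ   [M → l Q]
lxslQPQ => lxslxsPQ   [Q → x s]
lxslxsPQ => lxslxsSQ   [P → S]
lxslxsSQ => lxslxsxQ   [S → x]
lxslxsxQ => lxslxsxxs   [Q → x s]

S => lM => lP => lxsP => lxsMPQ => lxslQPQ => lxslxsPQ => lxslxsSQ => lxslxsxQ => lxslxsxxs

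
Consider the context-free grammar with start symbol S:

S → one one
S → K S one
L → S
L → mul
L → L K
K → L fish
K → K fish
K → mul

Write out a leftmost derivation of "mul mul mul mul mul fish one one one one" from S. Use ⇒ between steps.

S ⇒ K S one   [S → K S one]
K S one ⇒ mul S one   [K → mul]
mul S one ⇒ mul K S one one   [S → K S one]
mul K S one one ⇒ mul L fish S one one   [K → L fish]
mul L fish S one one ⇒ mul L K fish S one one   [L → L K]
mul L K fish S one one ⇒ mul L K K fish S one one   [L → L K]
mul L K K fish S one one ⇒ mul L K K K fish S one one   [L → L K]
mul L K K K fish S one one ⇒ mul mul K K K fish S one one   [L → mul]
mul mul K K K fish S one one ⇒ mul mul mul K K fish S one one   [K → mul]
mul mul mul K K fish S one one ⇒ mul mul mul mul K fish S one one   [K → mul]
mul mul mul mul K fish S one one ⇒ mul mul mul mul mul fish S one one   [K → mul]
mul mul mul mul mul fish S one one ⇒ mul mul mul mul mul fish one one one one   [S → one one]

S ⇒ K S one ⇒ mul S one ⇒ mul K S one one ⇒ mul L fish S one one ⇒ mul L K fish S one one ⇒ mul L K K fish S one one ⇒ mul L K K K fish S one one ⇒ mul mul K K K fish S one one ⇒ mul mul mul K K fish S one one ⇒ mul mul mul mul K fish S one one ⇒ mul mul mul mul mul fish S one one ⇒ mul mul mul mul mul fish one one one one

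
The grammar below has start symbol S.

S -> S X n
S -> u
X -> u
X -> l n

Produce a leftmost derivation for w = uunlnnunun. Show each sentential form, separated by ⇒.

S ⇒ SXn ⇒ SXnXn ⇒ SXnXnXn ⇒ SXnXnXnXn ⇒ uXnXnXnXn ⇒ uunXnXnXn ⇒ uunlnnXnXn ⇒ uunlnnunXn ⇒ uunlnnunun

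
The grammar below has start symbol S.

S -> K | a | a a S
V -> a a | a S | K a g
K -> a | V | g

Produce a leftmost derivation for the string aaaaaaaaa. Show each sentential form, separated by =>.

S => aaS => aaaaS => aaaaaaS => aaaaaaaaS => aaaaaaaaa

S => aaS   [S -> a a S]
aaS => aaaaS   [S -> a a S]
aaaaS => aaaaaaS   [S -> a a S]
aaaaaaS => aaaaaaaaS   [S -> a a S]
aaaaaaaaS => aaaaaaaaa   [S -> a]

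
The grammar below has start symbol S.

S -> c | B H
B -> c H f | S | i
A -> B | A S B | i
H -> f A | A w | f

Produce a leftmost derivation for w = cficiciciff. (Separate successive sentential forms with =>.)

S=>BH=>cHfH=>cfAfH=>cfASBfH=>cfASBSBfH=>cfASBSBSBfH=>cfiSBSBSBfH=>cficBSBSBfH=>cficiSBSBfH=>cficicBSBfH=>cficiciSBfH=>cficicicBfH=>cficicicifH=>cficiciciff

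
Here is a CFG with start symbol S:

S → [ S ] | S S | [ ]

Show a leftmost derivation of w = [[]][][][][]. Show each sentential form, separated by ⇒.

S ⇒ SS ⇒ SSS ⇒ SSSS ⇒ SSSSS ⇒ [S]SSSS ⇒ [[]]SSSS ⇒ [[]][]SSS ⇒ [[]][][]SS ⇒ [[]][][][]S ⇒ [[]][][][][]

S ⇒ SS   [S → S S]
SS ⇒ SSS   [S → S S]
SSS ⇒ SSSS   [S → S S]
SSSS ⇒ SSSSS   [S → S S]
SSSSS ⇒ [S]SSSS   [S → [ S ]]
[S]SSSS ⇒ [[]]SSSS   [S → [ ]]
[[]]SSSS ⇒ [[]][]SSS   [S → [ ]]
[[]][]SSS ⇒ [[]][][]SS   [S → [ ]]
[[]][][]SS ⇒ [[]][][][]S   [S → [ ]]
[[]][][][]S ⇒ [[]][][][][]   [S → [ ]]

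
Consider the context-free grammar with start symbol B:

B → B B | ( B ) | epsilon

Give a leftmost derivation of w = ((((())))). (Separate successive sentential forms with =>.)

B => (B)   [B → ( B )]
(B) => (BB)   [B → B B]
(BB) => ((B)B)   [B → ( B )]
((B)B) => (((B))B)   [B → ( B )]
(((B))B) => (((BB))B)   [B → B B]
(((BB))B) => (((BBB))B)   [B → B B]
(((BBB))B) => ((((B)BB))B)   [B → ( B )]
((((B)BB))B) => (((((B))BB))B)   [B → ( B )]
(((((B))BB))B) => ((((())BB))B)   [B → epsilon]
((((())BB))B) => ((((())B))B)   [B → epsilon]
((((())B))B) => ((((())))B)   [B → epsilon]
((((())))B) => ((((()))))   [B → epsilon]

B => (B) => (BB) => ((B)B) => (((B))B) => (((BB))B) => (((BBB))B) => ((((B)BB))B) => (((((B))BB))B) => ((((())BB))B) => ((((())B))B) => ((((())))B) => ((((()))))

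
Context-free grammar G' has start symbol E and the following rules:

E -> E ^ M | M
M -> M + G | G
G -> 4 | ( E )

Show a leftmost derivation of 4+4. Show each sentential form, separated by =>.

E => M => M+G => G+G => 4+G => 4+4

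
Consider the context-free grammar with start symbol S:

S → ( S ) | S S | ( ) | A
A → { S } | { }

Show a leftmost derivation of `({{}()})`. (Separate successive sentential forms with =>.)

S=>(S)=>(A)=>({S})=>({SS})=>({AS})=>({{}S})=>({{}()})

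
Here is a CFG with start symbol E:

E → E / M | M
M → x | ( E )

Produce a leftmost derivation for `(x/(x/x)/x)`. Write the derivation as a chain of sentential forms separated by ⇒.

E ⇒ M ⇒ (E) ⇒ (E/M) ⇒ (E/M/M) ⇒ (M/M/M) ⇒ (x/M/M) ⇒ (x/(E)/M) ⇒ (x/(E/M)/M) ⇒ (x/(M/M)/M) ⇒ (x/(x/M)/M) ⇒ (x/(x/x)/M) ⇒ (x/(x/x)/x)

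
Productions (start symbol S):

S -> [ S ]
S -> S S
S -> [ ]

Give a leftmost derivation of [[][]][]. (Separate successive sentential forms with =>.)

S => SS => [S]S => [SS]S => [[]S]S => [[][]]S => [[][]][]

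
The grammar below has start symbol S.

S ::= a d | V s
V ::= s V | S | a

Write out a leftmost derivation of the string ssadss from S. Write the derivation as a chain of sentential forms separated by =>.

S => Vs   [S ::= V s]
Vs => sVs   [V ::= s V]
sVs => ssVs   [V ::= s V]
ssVs => ssSs   [V ::= S]
ssSs => ssVss   [S ::= V s]
ssVss => ssSss   [V ::= S]
ssSss => ssadss   [S ::= a d]

S => Vs => sVs => ssVs => ssSs => ssVss => ssSss => ssadss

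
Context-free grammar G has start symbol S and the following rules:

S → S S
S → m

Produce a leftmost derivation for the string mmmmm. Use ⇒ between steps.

S ⇒ SS ⇒ SSS ⇒ mSS ⇒ mSSS ⇒ mSSSS ⇒ mmSSS ⇒ mmmSS ⇒ mmmmS ⇒ mmmmm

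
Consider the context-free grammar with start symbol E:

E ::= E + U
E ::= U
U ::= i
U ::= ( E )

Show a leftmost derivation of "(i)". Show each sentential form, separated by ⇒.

E ⇒ U ⇒ (E) ⇒ (U) ⇒ (i)

E ⇒ U   [E ::= U]
U ⇒ (E)   [U ::= ( E )]
(E) ⇒ (U)   [E ::= U]
(U) ⇒ (i)   [U ::= i]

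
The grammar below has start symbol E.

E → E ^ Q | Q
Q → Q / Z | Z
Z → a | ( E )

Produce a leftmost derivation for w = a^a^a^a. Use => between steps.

E => E^Q => E^Q^Q => E^Q^Q^Q => Q^Q^Q^Q => Z^Q^Q^Q => a^Q^Q^Q => a^Z^Q^Q => a^a^Q^Q => a^a^Z^Q => a^a^a^Q => a^a^a^Z => a^a^a^a

E => E^Q   [E → E ^ Q]
E^Q => E^Q^Q   [E → E ^ Q]
E^Q^Q => E^Q^Q^Q   [E → E ^ Q]
E^Q^Q^Q => Q^Q^Q^Q   [E → Q]
Q^Q^Q^Q => Z^Q^Q^Q   [Q → Z]
Z^Q^Q^Q => a^Q^Q^Q   [Z → a]
a^Q^Q^Q => a^Z^Q^Q   [Q → Z]
a^Z^Q^Q => a^a^Q^Q   [Z → a]
a^a^Q^Q => a^a^Z^Q   [Q → Z]
a^a^Z^Q => a^a^a^Q   [Z → a]
a^a^a^Q => a^a^a^Z   [Q → Z]
a^a^a^Z => a^a^a^a   [Z → a]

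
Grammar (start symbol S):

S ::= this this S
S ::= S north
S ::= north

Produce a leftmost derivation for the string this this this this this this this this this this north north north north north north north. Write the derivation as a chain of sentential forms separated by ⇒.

S ⇒ S north ⇒ this this S north ⇒ this this this this S north ⇒ this this this this this this S north ⇒ this this this this this this S north north ⇒ this this this this this this S north north north ⇒ this this this this this this this this S north north north ⇒ this this this this this this this this S north north north north ⇒ this this this this this this this this S north north north north north ⇒ this this this this this this this this S north north north north north north ⇒ this this this this this this this this this this S north north north north north north ⇒ this this this this this this this this this this north north north north north north north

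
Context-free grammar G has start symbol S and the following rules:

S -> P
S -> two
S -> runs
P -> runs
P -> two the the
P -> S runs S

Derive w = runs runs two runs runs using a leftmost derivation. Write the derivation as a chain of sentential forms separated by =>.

S => P => S runs S => runs runs S => runs runs P => runs runs S runs S => runs runs two runs S => runs runs two runs runs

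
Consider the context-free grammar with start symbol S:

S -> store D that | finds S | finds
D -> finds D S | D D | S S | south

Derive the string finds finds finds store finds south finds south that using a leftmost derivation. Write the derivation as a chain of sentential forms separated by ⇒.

S ⇒ finds S   [S -> finds S]
finds S ⇒ finds finds S   [S -> finds S]
finds finds S ⇒ finds finds finds S   [S -> finds S]
finds finds finds S ⇒ finds finds finds store D that   [S -> store D that]
finds finds finds store D that ⇒ finds finds finds store D D that   [D -> D D]
finds finds finds store D D that ⇒ finds finds finds store finds D S D that   [D -> finds D S]
finds finds finds store finds D S D that ⇒ finds finds finds store finds south S D that   [D -> south]
finds finds finds store finds south S D that ⇒ finds finds finds store finds south finds D that   [S -> finds]
finds finds finds store finds south finds D that ⇒ finds finds finds store finds south finds south that   [D -> south]

S ⇒ finds S ⇒ finds finds S ⇒ finds finds finds S ⇒ finds finds finds store D that ⇒ finds finds finds store D D that ⇒ finds finds finds store finds D S D that ⇒ finds finds finds store finds south S D that ⇒ finds finds finds store finds south finds D that ⇒ finds finds finds store finds south finds south that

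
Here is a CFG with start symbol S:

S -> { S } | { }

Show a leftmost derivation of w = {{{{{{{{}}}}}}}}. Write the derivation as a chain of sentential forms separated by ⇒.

S⇒{S}⇒{{S}}⇒{{{S}}}⇒{{{{S}}}}⇒{{{{{S}}}}}⇒{{{{{{S}}}}}}⇒{{{{{{{S}}}}}}}⇒{{{{{{{{}}}}}}}}

S ⇒ {S}   [S -> { S }]
{S} ⇒ {{S}}   [S -> { S }]
{{S}} ⇒ {{{S}}}   [S -> { S }]
{{{S}}} ⇒ {{{{S}}}}   [S -> { S }]
{{{{S}}}} ⇒ {{{{{S}}}}}   [S -> { S }]
{{{{{S}}}}} ⇒ {{{{{{S}}}}}}   [S -> { S }]
{{{{{{S}}}}}} ⇒ {{{{{{{S}}}}}}}   [S -> { S }]
{{{{{{{S}}}}}}} ⇒ {{{{{{{{}}}}}}}}   [S -> { }]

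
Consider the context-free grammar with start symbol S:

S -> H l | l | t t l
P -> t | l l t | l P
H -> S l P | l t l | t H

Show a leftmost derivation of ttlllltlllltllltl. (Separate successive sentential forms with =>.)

S => Hl   [S -> H l]
Hl => SlPl   [H -> S l P]
SlPl => HllPl   [S -> H l]
HllPl => SlPllPl   [H -> S l P]
SlPllPl => HllPllPl   [S -> H l]
HllPllPl => SlPllPllPl   [H -> S l P]
SlPllPllPl => ttllPllPllPl   [S -> t t l]
ttllPllPllPl => ttlllltllPllPl   [P -> l l t]
ttlllltllPllPl => ttlllltlllltllPl   [P -> l l t]
ttlllltlllltllPl => ttlllltlllltlllPl   [P -> l P]
ttlllltlllltlllPl => ttlllltlllltllltl   [P -> t]

S=>Hl=>SlPl=>HllPl=>SlPllPl=>HllPllPl=>SlPllPllPl=>ttllPllPllPl=>ttlllltllPllPl=>ttlllltlllltllPl=>ttlllltlllltlllPl=>ttlllltlllltllltl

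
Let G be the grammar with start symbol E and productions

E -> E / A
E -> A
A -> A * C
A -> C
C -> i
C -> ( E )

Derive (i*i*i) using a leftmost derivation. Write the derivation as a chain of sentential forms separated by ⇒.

E ⇒ A ⇒ C ⇒ (E) ⇒ (A) ⇒ (A*C) ⇒ (A*C*C) ⇒ (C*C*C) ⇒ (i*C*C) ⇒ (i*i*C) ⇒ (i*i*i)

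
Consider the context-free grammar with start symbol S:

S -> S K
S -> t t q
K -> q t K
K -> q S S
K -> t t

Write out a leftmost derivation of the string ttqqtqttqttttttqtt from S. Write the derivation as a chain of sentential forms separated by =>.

S => SK => SKK => ttqKK => ttqqtKK => ttqqtqSSK => ttqqtqSKSK => ttqqtqSKKSK => ttqqtqttqKKSK => ttqqtqttqttKSK => ttqqtqttqttttSK => ttqqtqttqttttttqK => ttqqtqttqttttttqtt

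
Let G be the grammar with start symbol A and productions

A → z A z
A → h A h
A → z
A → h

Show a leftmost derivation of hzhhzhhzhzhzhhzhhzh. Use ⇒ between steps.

A ⇒ hAh ⇒ hzAzh ⇒ hzhAhzh ⇒ hzhhAhhzh ⇒ hzhhzAzhhzh ⇒ hzhhzhAhzhhzh ⇒ hzhhzhhAhhzhhzh ⇒ hzhhzhhzAzhhzhhzh ⇒ hzhhzhhzhAhzhhzhhzh ⇒ hzhhzhhzhzhzhhzhhzh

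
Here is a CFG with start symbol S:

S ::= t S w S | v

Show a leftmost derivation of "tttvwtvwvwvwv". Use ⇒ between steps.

S ⇒ tSwS   [S ::= t S w S]
tSwS ⇒ ttSwSwS   [S ::= t S w S]
ttSwSwS ⇒ tttSwSwSwS   [S ::= t S w S]
tttSwSwSwS ⇒ tttvwSwSwS   [S ::= v]
tttvwSwSwS ⇒ tttvwtSwSwSwS   [S ::= t S w S]
tttvwtSwSwSwS ⇒ tttvwtvwSwSwS   [S ::= v]
tttvwtvwSwSwS ⇒ tttvwtvwvwSwS   [S ::= v]
tttvwtvwvwSwS ⇒ tttvwtvwvwvwS   [S ::= v]
tttvwtvwvwvwS ⇒ tttvwtvwvwvwv   [S ::= v]

S ⇒ tSwS ⇒ ttSwSwS ⇒ tttSwSwSwS ⇒ tttvwSwSwS ⇒ tttvwtSwSwSwS ⇒ tttvwtvwSwSwS ⇒ tttvwtvwvwSwS ⇒ tttvwtvwvwvwS ⇒ tttvwtvwvwvwv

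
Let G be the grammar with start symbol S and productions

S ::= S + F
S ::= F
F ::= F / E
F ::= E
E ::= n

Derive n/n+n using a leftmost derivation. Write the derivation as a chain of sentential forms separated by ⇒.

S ⇒ S+F   [S ::= S + F]
S+F ⇒ F+F   [S ::= F]
F+F ⇒ F/E+F   [F ::= F / E]
F/E+F ⇒ E/E+F   [F ::= E]
E/E+F ⇒ n/E+F   [E ::= n]
n/E+F ⇒ n/n+F   [E ::= n]
n/n+F ⇒ n/n+E   [F ::= E]
n/n+E ⇒ n/n+n   [E ::= n]

S⇒S+F⇒F+F⇒F/E+F⇒E/E+F⇒n/E+F⇒n/n+F⇒n/n+E⇒n/n+n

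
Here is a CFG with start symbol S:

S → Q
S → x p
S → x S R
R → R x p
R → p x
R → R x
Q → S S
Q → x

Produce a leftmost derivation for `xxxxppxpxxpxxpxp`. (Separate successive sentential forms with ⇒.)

S ⇒ xSR ⇒ xxSRR ⇒ xxxSRRR ⇒ xxxxpRRR ⇒ xxxxppxRR ⇒ xxxxppxRxR ⇒ xxxxppxpxxR ⇒ xxxxppxpxxRxp ⇒ xxxxppxpxxRxpxp ⇒ xxxxppxpxxpxxpxp

S ⇒ xSR   [S → x S R]
xSR ⇒ xxSRR   [S → x S R]
xxSRR ⇒ xxxSRRR   [S → x S R]
xxxSRRR ⇒ xxxxpRRR   [S → x p]
xxxxpRRR ⇒ xxxxppxRR   [R → p x]
xxxxppxRR ⇒ xxxxppxRxR   [R → R x]
xxxxppxRxR ⇒ xxxxppxpxxR   [R → p x]
xxxxppxpxxR ⇒ xxxxppxpxxRxp   [R → R x p]
xxxxppxpxxRxp ⇒ xxxxppxpxxRxpxp   [R → R x p]
xxxxppxpxxRxpxp ⇒ xxxxppxpxxpxxpxp   [R → p x]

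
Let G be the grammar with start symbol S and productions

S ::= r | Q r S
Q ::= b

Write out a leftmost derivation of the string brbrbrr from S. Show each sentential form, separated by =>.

S => QrS   [S ::= Q r S]
QrS => brS   [Q ::= b]
brS => brQrS   [S ::= Q r S]
brQrS => brbrS   [Q ::= b]
brbrS => brbrQrS   [S ::= Q r S]
brbrQrS => brbrbrS   [Q ::= b]
brbrbrS => brbrbrr   [S ::= r]

S=>QrS=>brS=>brQrS=>brbrS=>brbrQrS=>brbrbrS=>brbrbrr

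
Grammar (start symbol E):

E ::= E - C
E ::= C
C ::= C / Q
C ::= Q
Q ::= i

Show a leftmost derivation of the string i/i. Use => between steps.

E => C   [E ::= C]
C => C/Q   [C ::= C / Q]
C/Q => Q/Q   [C ::= Q]
Q/Q => i/Q   [Q ::= i]
i/Q => i/i   [Q ::= i]

E => C => C/Q => Q/Q => i/Q => i/i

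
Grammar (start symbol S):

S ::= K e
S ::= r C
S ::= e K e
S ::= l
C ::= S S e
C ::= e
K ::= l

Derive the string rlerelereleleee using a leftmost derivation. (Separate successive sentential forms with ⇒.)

S ⇒ rC ⇒ rSSe ⇒ rKeSe ⇒ rleSe ⇒ rlerCe ⇒ rlerSSee ⇒ rlereKeSee ⇒ rlereleSee ⇒ rlerelerCee ⇒ rlerelerSSeee ⇒ rlerelereKeSeee ⇒ rlerelereleSeee ⇒ rlerelereleleee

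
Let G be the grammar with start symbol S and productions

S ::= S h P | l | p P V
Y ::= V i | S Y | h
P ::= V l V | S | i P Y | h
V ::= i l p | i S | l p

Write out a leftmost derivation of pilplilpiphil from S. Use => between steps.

S => pPV => pVlVV => pilplVV => pilplilpV => pilplilpiS => pilplilpipPV => pilplilpiphV => pilplilpiphiS => pilplilpiphil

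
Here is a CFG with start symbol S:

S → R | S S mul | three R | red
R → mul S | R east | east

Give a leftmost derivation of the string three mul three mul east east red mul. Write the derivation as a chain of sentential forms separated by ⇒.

S ⇒ three R ⇒ three mul S ⇒ three mul S S mul ⇒ three mul three R S mul ⇒ three mul three R east S mul ⇒ three mul three mul S east S mul ⇒ three mul three mul R east S mul ⇒ three mul three mul east east S mul ⇒ three mul three mul east east red mul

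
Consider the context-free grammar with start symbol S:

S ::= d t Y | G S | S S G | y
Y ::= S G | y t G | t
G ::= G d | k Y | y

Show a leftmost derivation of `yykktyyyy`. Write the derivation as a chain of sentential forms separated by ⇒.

S ⇒ SSG   [S ::= S S G]
SSG ⇒ ySG   [S ::= y]
ySG ⇒ yGSG   [S ::= G S]
yGSG ⇒ yySG   [G ::= y]
yySG ⇒ yyGSG   [S ::= G S]
yyGSG ⇒ yykYSG   [G ::= k Y]
yykYSG ⇒ yykSGSG   [Y ::= S G]
yykSGSG ⇒ yykGSGSG   [S ::= G S]
yykGSGSG ⇒ yykkYSGSG   [G ::= k Y]
yykkYSGSG ⇒ yykktSGSG   [Y ::= t]
yykktSGSG ⇒ yykktyGSG   [S ::= y]
yykktyGSG ⇒ yykktyySG   [G ::= y]
yykktyySG ⇒ yykktyyyG   [S ::= y]
yykktyyyG ⇒ yykktyyyy   [G ::= y]

S⇒SSG⇒ySG⇒yGSG⇒yySG⇒yyGSG⇒yykYSG⇒yykSGSG⇒yykGSGSG⇒yykkYSGSG⇒yykktSGSG⇒yykktyGSG⇒yykktyySG⇒yykktyyyG⇒yykktyyyy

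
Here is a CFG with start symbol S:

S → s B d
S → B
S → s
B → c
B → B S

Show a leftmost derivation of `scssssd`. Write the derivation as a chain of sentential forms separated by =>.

S => sBd => sBSd => sBSSd => sBSSSd => sBSSSSd => scSSSSd => scsSSSd => scssSSd => scsssSd => scssssd

S => sBd   [S → s B d]
sBd => sBSd   [B → B S]
sBSd => sBSSd   [B → B S]
sBSSd => sBSSSd   [B → B S]
sBSSSd => sBSSSSd   [B → B S]
sBSSSSd => scSSSSd   [B → c]
scSSSSd => scsSSSd   [S → s]
scsSSSd => scssSSd   [S → s]
scssSSd => scsssSd   [S → s]
scsssSd => scssssd   [S → s]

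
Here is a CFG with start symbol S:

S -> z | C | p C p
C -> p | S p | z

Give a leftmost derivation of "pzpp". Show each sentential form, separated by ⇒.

S ⇒ pCp ⇒ pSpp ⇒ pCpp ⇒ pzpp

S ⇒ pCp   [S -> p C p]
pCp ⇒ pSpp   [C -> S p]
pSpp ⇒ pCpp   [S -> C]
pCpp ⇒ pzpp   [C -> z]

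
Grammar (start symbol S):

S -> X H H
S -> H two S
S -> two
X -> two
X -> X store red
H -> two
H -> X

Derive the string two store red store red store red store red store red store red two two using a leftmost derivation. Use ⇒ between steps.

S ⇒ X H H ⇒ X store red H H ⇒ X store red store red H H ⇒ X store red store red store red H H ⇒ X store red store red store red store red H H ⇒ X store red store red store red store red store red H H ⇒ X store red store red store red store red store red store red H H ⇒ two store red store red store red store red store red store red H H ⇒ two store red store red store red store red store red store red two H ⇒ two store red store red store red store red store red store red two two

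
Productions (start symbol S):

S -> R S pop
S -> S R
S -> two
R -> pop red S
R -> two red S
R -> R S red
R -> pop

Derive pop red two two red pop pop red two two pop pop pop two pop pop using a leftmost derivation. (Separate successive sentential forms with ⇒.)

S ⇒ R S pop   [S -> R S pop]
R S pop ⇒ pop red S S pop   [R -> pop red S]
pop red S S pop ⇒ pop red two S pop   [S -> two]
pop red two S pop ⇒ pop red two R S pop pop   [S -> R S pop]
pop red two R S pop pop ⇒ pop red two two red S S pop pop   [R -> two red S]
pop red two two red S S pop pop ⇒ pop red two two red R S pop S pop pop   [S -> R S pop]
pop red two two red R S pop S pop pop ⇒ pop red two two red pop S pop S pop pop   [R -> pop]
pop red two two red pop S pop S pop pop ⇒ pop red two two red pop R S pop pop S pop pop   [S -> R S pop]
pop red two two red pop R S pop pop S pop pop ⇒ pop red two two red pop pop red S S pop pop S pop pop   [R -> pop red S]
pop red two two red pop pop red S S pop pop S pop pop ⇒ pop red two two red pop pop red two S pop pop S pop pop   [S -> two]
pop red two two red pop pop red two S pop pop S pop pop ⇒ pop red two two red pop pop red two S R pop pop S pop pop   [S -> S R]
pop red two two red pop pop red two S R pop pop S pop pop ⇒ pop red two two red pop pop red two two R pop pop S pop pop   [S -> two]
pop red two two red pop pop red two two R pop pop S pop pop ⇒ pop red two two red pop pop red two two pop pop pop S pop pop   [R -> pop]
pop red two two red pop pop red two two pop pop pop S pop pop ⇒ pop red two two red pop pop red two two pop pop pop two pop pop   [S -> two]

S ⇒ R S pop ⇒ pop red S S pop ⇒ pop red two S pop ⇒ pop red two R S pop pop ⇒ pop red two two red S S pop pop ⇒ pop red two two red R S pop S pop pop ⇒ pop red two two red pop S pop S pop pop ⇒ pop red two two red pop R S pop pop S pop pop ⇒ pop red two two red pop pop red S S pop pop S pop pop ⇒ pop red two two red pop pop red two S pop pop S pop pop ⇒ pop red two two red pop pop red two S R pop pop S pop pop ⇒ pop red two two red pop pop red two two R pop pop S pop pop ⇒ pop red two two red pop pop red two two pop pop pop S pop pop ⇒ pop red two two red pop pop red two two pop pop pop two pop pop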